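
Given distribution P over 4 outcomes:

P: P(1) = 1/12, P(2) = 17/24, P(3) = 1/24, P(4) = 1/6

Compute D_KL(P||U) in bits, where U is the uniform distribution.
0.7270 bits

U(i) = 1/4 for all i

D_KL(P||U) = Σ P(x) log₂(P(x) / (1/4))
           = Σ P(x) log₂(P(x)) + log₂(4)
           = log₂(4) - H(P)

H(P) = -Σ P(x) log₂(P(x)):
  -P(1)·log₂(P(1)) = -(1/12)·log₂(1/12) = 0.29875
  -P(2)·log₂(P(2)) = -(17/24)·log₂(17/24) = 0.35240
  -P(3)·log₂(P(3)) = -(1/24)·log₂(1/24) = 0.19104
  -P(4)·log₂(P(4)) = -(1/6)·log₂(1/6) = 0.43083
H(P) = 0.29875 + 0.35240 + 0.19104 + 0.43083 = 1.27302 bits

log₂(4) = 2.00000 bits

D_KL(P||U) = 2.00000 - 1.27302 = 0.72698 ≈ 0.7270 bits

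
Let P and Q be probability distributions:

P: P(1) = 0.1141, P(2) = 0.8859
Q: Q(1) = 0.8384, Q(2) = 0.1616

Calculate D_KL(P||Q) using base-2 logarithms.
1.8463 bits

D_KL(P||Q) = Σ P(x) log₂(P(x)/Q(x))

Computing term by term:
  P(1)·log₂(P(1)/Q(1)) = 0.1141·log₂(0.1141/0.8384) = -0.32830
  P(2)·log₂(P(2)/Q(2)) = 0.8859·log₂(0.8859/0.1616) = 2.17463

D_KL(P||Q) = -0.32830 + 2.17463 = 1.84633 ≈ 1.8463 bits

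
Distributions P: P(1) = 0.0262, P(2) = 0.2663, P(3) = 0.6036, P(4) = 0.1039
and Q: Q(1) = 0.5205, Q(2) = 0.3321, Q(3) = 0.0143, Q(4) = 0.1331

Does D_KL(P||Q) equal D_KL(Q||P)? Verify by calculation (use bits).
D_KL(P||Q) = 3.0242 bits, D_KL(Q||P) = 2.3207 bits. No — D_KL(P||Q) ≠ D_KL(Q||P) for this pair.

D_KL(P||Q) = Σ P(x) log₂(P(x)/Q(x))

Computing term by term:
  P(1)·log₂(P(1)/Q(1)) = 0.0262·log₂(0.0262/0.5205) = -0.11298
  P(2)·log₂(P(2)/Q(2)) = 0.2663·log₂(0.2663/0.3321) = -0.08483
  P(3)·log₂(P(3)/Q(3)) = 0.6036·log₂(0.6036/0.0143) = 3.25914
  P(4)·log₂(P(4)/Q(4)) = 0.1039·log₂(0.1039/0.1331) = -0.03713

D_KL(P||Q) = -0.11298 - 0.08483 + 3.25914 - 0.03713 = 3.02420 ≈ 3.0242 bits

D_KL(Q||P) = Σ Q(x) log₂(Q(x)/P(x))

Computing term by term:
  Q(1)·log₂(Q(1)/P(1)) = 0.5205·log₂(0.5205/0.0262) = 2.24453
  Q(2)·log₂(Q(2)/P(2)) = 0.3321·log₂(0.3321/0.2663) = 0.10580
  Q(3)·log₂(Q(3)/P(3)) = 0.0143·log₂(0.0143/0.6036) = -0.07721
  Q(4)·log₂(Q(4)/P(4)) = 0.1331·log₂(0.1331/0.1039) = 0.04756

D_KL(Q||P) = 2.24453 + 0.10580 - 0.07721 + 0.04756 = 2.32068 ≈ 2.3207 bits

These are NOT equal (difference: 0.7035 bits). KL divergence is asymmetric: D_KL(P||Q) ≠ D_KL(Q||P) in general.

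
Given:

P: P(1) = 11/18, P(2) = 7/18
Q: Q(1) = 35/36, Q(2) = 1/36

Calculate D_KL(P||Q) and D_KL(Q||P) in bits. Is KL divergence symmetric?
D_KL(P||Q) = 1.0713 bits, D_KL(Q||P) = 0.5455 bits. No, KL divergence is not symmetric.

D_KL(P||Q) = Σ P(x) log₂(P(x)/Q(x))

Computing term by term:
  P(1)·log₂(P(1)/Q(1)) = (11/18)·log₂((11/18)/(35/36)) = -0.40935
  P(2)·log₂(P(2)/Q(2)) = (7/18)·log₂((7/18)/(1/36)) = 1.48064

D_KL(P||Q) = -0.40935 + 1.48064 = 1.07129 ≈ 1.0713 bits

D_KL(Q||P) = Σ Q(x) log₂(Q(x)/P(x))

Computing term by term:
  Q(1)·log₂(Q(1)/P(1)) = (35/36)·log₂((35/36)/(11/18)) = 0.65124
  Q(2)·log₂(Q(2)/P(2)) = (1/36)·log₂((1/36)/(7/18)) = -0.10576

D_KL(Q||P) = 0.65124 - 0.10576 = 0.54548 ≈ 0.5455 bits

These are NOT equal (difference: 0.5258 bits). KL divergence is asymmetric: D_KL(P||Q) ≠ D_KL(Q||P) in general.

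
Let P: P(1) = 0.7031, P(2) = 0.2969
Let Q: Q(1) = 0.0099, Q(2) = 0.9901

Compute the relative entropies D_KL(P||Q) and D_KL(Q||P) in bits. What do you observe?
D_KL(P||Q) = 3.8083 bits, D_KL(Q||P) = 1.6595 bits. The two directions give different values (D_KL(P||Q) exceeds D_KL(Q||P) by 2.1488 bits): KL divergence is asymmetric.

D_KL(P||Q) = Σ P(x) log₂(P(x)/Q(x))

Computing term by term:
  P(1)·log₂(P(1)/Q(1)) = 0.7031·log₂(0.7031/0.0099) = 4.32418
  P(2)·log₂(P(2)/Q(2)) = 0.2969·log₂(0.2969/0.9901) = -0.51589

D_KL(P||Q) = 4.32418 - 0.51589 = 3.80829 ≈ 3.8083 bits

D_KL(Q||P) = Σ Q(x) log₂(Q(x)/P(x))

Computing term by term:
  Q(1)·log₂(Q(1)/P(1)) = 0.0099·log₂(0.0099/0.7031) = -0.06089
  Q(2)·log₂(Q(2)/P(2)) = 0.9901·log₂(0.9901/0.2969) = 1.72039

D_KL(Q||P) = -0.06089 + 1.72039 = 1.65950 ≈ 1.6595 bits

These are NOT equal (difference: 2.1488 bits). KL divergence is asymmetric: D_KL(P||Q) ≠ D_KL(Q||P) in general.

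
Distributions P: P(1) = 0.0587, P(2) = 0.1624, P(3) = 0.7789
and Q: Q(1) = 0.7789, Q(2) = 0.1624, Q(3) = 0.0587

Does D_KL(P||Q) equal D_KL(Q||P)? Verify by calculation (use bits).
D_KL(P||Q) = 2.6864 bits, D_KL(Q||P) = 2.6864 bits. Yes — for this pair D_KL(P||Q) = D_KL(Q||P).

D_KL(P||Q) = Σ P(x) log₂(P(x)/Q(x))

Computing term by term:
  P(1)·log₂(P(1)/Q(1)) = 0.0587·log₂(0.0587/0.7789) = -0.21895
  P(2)·log₂(P(2)/Q(2)) = 0.1624·log₂(0.1624/0.1624) = 0.00000
  P(3)·log₂(P(3)/Q(3)) = 0.7789·log₂(0.7789/0.0587) = 2.90530

D_KL(P||Q) = -0.21895 + 0.00000 + 2.90530 = 2.68635 ≈ 2.6864 bits

D_KL(Q||P) = Σ Q(x) log₂(Q(x)/P(x))

Computing term by term:
  Q(1)·log₂(Q(1)/P(1)) = 0.7789·log₂(0.7789/0.0587) = 2.90530
  Q(2)·log₂(Q(2)/P(2)) = 0.1624·log₂(0.1624/0.1624) = 0.00000
  Q(3)·log₂(Q(3)/P(3)) = 0.0587·log₂(0.0587/0.7789) = -0.21895

D_KL(Q||P) = 2.90530 + 0.00000 - 0.21895 = 2.68635 ≈ 2.6864 bits

These ARE equal here. Q is P with outcomes relabeled (Q(1) = P(3), Q(3) = P(1)) by a relabeling that is its own inverse, so the two sums contain exactly the same terms in a different order. This is a special case — KL divergence is not symmetric in general: D_KL(P||Q) ≠ D_KL(Q||P) for most P, Q.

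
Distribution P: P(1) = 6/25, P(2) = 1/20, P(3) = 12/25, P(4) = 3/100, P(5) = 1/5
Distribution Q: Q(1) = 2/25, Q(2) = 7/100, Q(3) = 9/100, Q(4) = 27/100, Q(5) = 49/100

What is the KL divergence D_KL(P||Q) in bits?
1.1617 bits

D_KL(P||Q) = Σ P(x) log₂(P(x)/Q(x))

Computing term by term:
  P(1)·log₂(P(1)/Q(1)) = (6/25)·log₂((6/25)/(2/25)) = 0.38039
  P(2)·log₂(P(2)/Q(2)) = (1/20)·log₂((1/20)/(7/100)) = -0.02427
  P(3)·log₂(P(3)/Q(3)) = (12/25)·log₂((12/25)/(9/100)) = 1.15922
  P(4)·log₂(P(4)/Q(4)) = (3/100)·log₂((3/100)/(27/100)) = -0.09510
  P(5)·log₂(P(5)/Q(5)) = (1/5)·log₂((1/5)/(49/100)) = -0.25856

D_KL(P||Q) = 0.38039 - 0.02427 + 1.15922 - 0.09510 - 0.25856 = 1.16168 ≈ 1.1617 bits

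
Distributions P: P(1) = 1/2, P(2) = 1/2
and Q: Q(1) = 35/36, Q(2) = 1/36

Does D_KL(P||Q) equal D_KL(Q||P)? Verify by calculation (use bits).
D_KL(P||Q) = 1.6053 bits, D_KL(Q||P) = 0.8169 bits. No — D_KL(P||Q) ≠ D_KL(Q||P) for this pair.

D_KL(P||Q) = Σ P(x) log₂(P(x)/Q(x))

Computing term by term:
  P(1)·log₂(P(1)/Q(1)) = (1/2)·log₂((1/2)/(35/36)) = -0.47968
  P(2)·log₂(P(2)/Q(2)) = (1/2)·log₂((1/2)/(1/36)) = 2.08496

D_KL(P||Q) = -0.47968 + 2.08496 = 1.60528 ≈ 1.6053 bits

D_KL(Q||P) = Σ Q(x) log₂(Q(x)/P(x))

Computing term by term:
  Q(1)·log₂(Q(1)/P(1)) = (35/36)·log₂((35/36)/(1/2)) = 0.93271
  Q(2)·log₂(Q(2)/P(2)) = (1/36)·log₂((1/36)/(1/2)) = -0.11583

D_KL(Q||P) = 0.93271 - 0.11583 = 0.81688 ≈ 0.8169 bits

These are NOT equal (difference: 0.7884 bits). KL divergence is asymmetric: D_KL(P||Q) ≠ D_KL(Q||P) in general.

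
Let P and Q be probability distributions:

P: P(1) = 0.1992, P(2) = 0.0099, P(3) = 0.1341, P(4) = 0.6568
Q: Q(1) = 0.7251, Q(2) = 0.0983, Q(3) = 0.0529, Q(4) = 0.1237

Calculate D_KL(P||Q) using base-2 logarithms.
1.3578 bits

D_KL(P||Q) = Σ P(x) log₂(P(x)/Q(x))

Computing term by term:
  P(1)·log₂(P(1)/Q(1)) = 0.1992·log₂(0.1992/0.7251) = -0.37130
  P(2)·log₂(P(2)/Q(2)) = 0.0099·log₂(0.0099/0.0983) = -0.03279
  P(3)·log₂(P(3)/Q(3)) = 0.1341·log₂(0.1341/0.0529) = 0.17996
  P(4)·log₂(P(4)/Q(4)) = 0.6568·log₂(0.6568/0.1237) = 1.58197

D_KL(P||Q) = -0.37130 - 0.03279 + 0.17996 + 1.58197 = 1.35784 ≈ 1.3578 bits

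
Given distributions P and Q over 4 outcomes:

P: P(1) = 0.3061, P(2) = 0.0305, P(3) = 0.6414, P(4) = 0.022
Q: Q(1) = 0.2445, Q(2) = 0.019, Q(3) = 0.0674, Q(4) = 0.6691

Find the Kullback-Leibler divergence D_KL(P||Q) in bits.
2.0965 bits

D_KL(P||Q) = Σ P(x) log₂(P(x)/Q(x))

Computing term by term:
  P(1)·log₂(P(1)/Q(1)) = 0.3061·log₂(0.3061/0.2445) = 0.09923
  P(2)·log₂(P(2)/Q(2)) = 0.0305·log₂(0.0305/0.019) = 0.02083
  P(3)·log₂(P(3)/Q(3)) = 0.6414·log₂(0.6414/0.0674) = 2.08481
  P(4)·log₂(P(4)/Q(4)) = 0.022·log₂(0.022/0.6691) = -0.10839

D_KL(P||Q) = 0.09923 + 0.02083 + 2.08481 - 0.10839 = 2.09648 ≈ 2.0965 bits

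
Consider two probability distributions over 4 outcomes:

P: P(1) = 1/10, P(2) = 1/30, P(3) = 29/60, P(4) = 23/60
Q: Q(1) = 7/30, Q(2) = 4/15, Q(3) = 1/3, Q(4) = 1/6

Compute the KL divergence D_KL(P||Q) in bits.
0.4975 bits

D_KL(P||Q) = Σ P(x) log₂(P(x)/Q(x))

Computing term by term:
  P(1)·log₂(P(1)/Q(1)) = (1/10)·log₂((1/10)/(7/30)) = -0.12224
  P(2)·log₂(P(2)/Q(2)) = (1/30)·log₂((1/30)/(4/15)) = -0.10000
  P(3)·log₂(P(3)/Q(3)) = (29/60)·log₂((29/60)/(1/3)) = 0.25909
  P(4)·log₂(P(4)/Q(4)) = (23/60)·log₂((23/60)/(1/6)) = 0.46063

D_KL(P||Q) = -0.12224 - 0.10000 + 0.25909 + 0.46063 = 0.49748 ≈ 0.4975 bits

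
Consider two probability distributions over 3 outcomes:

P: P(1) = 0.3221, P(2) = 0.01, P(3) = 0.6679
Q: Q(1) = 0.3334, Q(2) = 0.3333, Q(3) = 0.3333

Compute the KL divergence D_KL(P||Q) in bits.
0.6032 bits

D_KL(P||Q) = Σ P(x) log₂(P(x)/Q(x))

Computing term by term:
  P(1)·log₂(P(1)/Q(1)) = 0.3221·log₂(0.3221/0.3334) = -0.01602
  P(2)·log₂(P(2)/Q(2)) = 0.01·log₂(0.01/0.3333) = -0.05059
  P(3)·log₂(P(3)/Q(3)) = 0.6679·log₂(0.6679/0.3333) = 0.66978

D_KL(P||Q) = -0.01602 - 0.05059 + 0.66978 = 0.60317 ≈ 0.6032 bits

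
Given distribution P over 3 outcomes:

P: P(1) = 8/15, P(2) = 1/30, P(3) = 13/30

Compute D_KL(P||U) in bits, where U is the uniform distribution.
0.4149 bits

U(i) = 1/3 for all i

D_KL(P||U) = Σ P(x) log₂(P(x) / (1/3))
           = Σ P(x) log₂(P(x)) + log₂(3)
           = log₂(3) - H(P)

H(P) = -Σ P(x) log₂(P(x)):
  -P(1)·log₂(P(1)) = -(8/15)·log₂(8/15) = 0.48367
  -P(2)·log₂(P(2)) = -(1/30)·log₂(1/30) = 0.16356
  -P(3)·log₂(P(3)) = -(13/30)·log₂(13/30) = 0.52280
H(P) = 0.48367 + 0.16356 + 0.52280 = 1.17003 bits

log₂(3) = 1.58496 bits

D_KL(P||U) = 1.58496 - 1.17003 = 0.41493 ≈ 0.4149 bits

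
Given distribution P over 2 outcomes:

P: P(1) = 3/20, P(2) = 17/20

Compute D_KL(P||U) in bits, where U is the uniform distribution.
0.3902 bits

U(i) = 1/2 for all i

D_KL(P||U) = Σ P(x) log₂(P(x) / (1/2))
           = Σ P(x) log₂(P(x)) + log₂(2)
           = log₂(2) - H(P)

H(P) = -Σ P(x) log₂(P(x)):
  -P(1)·log₂(P(1)) = -(3/20)·log₂(3/20) = 0.41054
  -P(2)·log₂(P(2)) = -(17/20)·log₂(17/20) = 0.19930
H(P) = 0.41054 + 0.19930 = 0.60984 bits

log₂(2) = 1.00000 bits

D_KL(P||U) = 1.00000 - 0.60984 = 0.39016 ≈ 0.3902 bits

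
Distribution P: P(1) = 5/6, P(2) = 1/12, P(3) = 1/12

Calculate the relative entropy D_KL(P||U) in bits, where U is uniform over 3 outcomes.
0.7683 bits

U(i) = 1/3 for all i

D_KL(P||U) = Σ P(x) log₂(P(x) / (1/3))
           = Σ P(x) log₂(P(x)) + log₂(3)
           = log₂(3) - H(P)

H(P) = -Σ P(x) log₂(P(x)):
  -P(1)·log₂(P(1)) = -(5/6)·log₂(5/6) = 0.21920
  -P(2)·log₂(P(2)) = -(1/12)·log₂(1/12) = 0.29875
  -P(3)·log₂(P(3)) = -(1/12)·log₂(1/12) = 0.29875
H(P) = 0.21920 + 0.29875 + 0.29875 = 0.81670 bits

log₂(3) = 1.58496 bits

D_KL(P||U) = 1.58496 - 0.81670 = 0.76826 ≈ 0.7683 bits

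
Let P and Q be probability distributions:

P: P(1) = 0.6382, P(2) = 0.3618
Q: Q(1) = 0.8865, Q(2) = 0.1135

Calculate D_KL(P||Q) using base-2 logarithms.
0.3025 bits

D_KL(P||Q) = Σ P(x) log₂(P(x)/Q(x))

Computing term by term:
  P(1)·log₂(P(1)/Q(1)) = 0.6382·log₂(0.6382/0.8865) = -0.30258
  P(2)·log₂(P(2)/Q(2)) = 0.3618·log₂(0.3618/0.1135) = 0.60511

D_KL(P||Q) = -0.30258 + 0.60511 = 0.30253 ≈ 0.3025 bits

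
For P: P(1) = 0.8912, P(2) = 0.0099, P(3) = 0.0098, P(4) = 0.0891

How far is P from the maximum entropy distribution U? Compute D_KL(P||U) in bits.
1.4098 bits

U(i) = 1/4 for all i

D_KL(P||U) = Σ P(x) log₂(P(x) / (1/4))
           = Σ P(x) log₂(P(x)) + log₂(4)
           = log₂(4) - H(P)

H(P) = -Σ P(x) log₂(P(x)):
  -P(1)·log₂(P(1)) = -(0.8912)·log₂(0.8912) = 0.14810
  -P(2)·log₂(P(2)) = -(0.0099)·log₂(0.0099) = 0.06592
  -P(3)·log₂(P(3)) = -(0.0098)·log₂(0.0098) = 0.06540
  -P(4)·log₂(P(4)) = -(0.0891)·log₂(0.0891) = 0.31082
H(P) = 0.14810 + 0.06592 + 0.06540 + 0.31082 = 0.59024 bits

log₂(4) = 2.00000 bits

D_KL(P||U) = 2.00000 - 0.59024 = 1.40976 ≈ 1.4098 bits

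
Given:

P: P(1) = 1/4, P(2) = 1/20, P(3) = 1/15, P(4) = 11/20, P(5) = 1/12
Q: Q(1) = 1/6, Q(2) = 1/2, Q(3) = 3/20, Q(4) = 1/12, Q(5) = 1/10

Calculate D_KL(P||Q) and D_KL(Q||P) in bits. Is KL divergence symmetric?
D_KL(P||Q) = 1.3776 bits, D_KL(Q||P) = 1.5384 bits. No, KL divergence is not symmetric.

D_KL(P||Q) = Σ P(x) log₂(P(x)/Q(x))

Computing term by term:
  P(1)·log₂(P(1)/Q(1)) = (1/4)·log₂((1/4)/(1/6)) = 0.14624
  P(2)·log₂(P(2)/Q(2)) = (1/20)·log₂((1/20)/(1/2)) = -0.16610
  P(3)·log₂(P(3)/Q(3)) = (1/15)·log₂((1/15)/(3/20)) = -0.07800
  P(4)·log₂(P(4)/Q(4)) = (11/20)·log₂((11/20)/(1/12)) = 1.49736
  P(5)·log₂(P(5)/Q(5)) = (1/12)·log₂((1/12)/(1/10)) = -0.02192

D_KL(P||Q) = 0.14624 - 0.16610 - 0.07800 + 1.49736 - 0.02192 = 1.37758 ≈ 1.3776 bits

D_KL(Q||P) = Σ Q(x) log₂(Q(x)/P(x))

Computing term by term:
  Q(1)·log₂(Q(1)/P(1)) = (1/6)·log₂((1/6)/(1/4)) = -0.09749
  Q(2)·log₂(Q(2)/P(2)) = (1/2)·log₂((1/2)/(1/20)) = 1.66096
  Q(3)·log₂(Q(3)/P(3)) = (3/20)·log₂((3/20)/(1/15)) = 0.17549
  Q(4)·log₂(Q(4)/P(4)) = (1/12)·log₂((1/12)/(11/20)) = -0.22687
  Q(5)·log₂(Q(5)/P(5)) = (1/10)·log₂((1/10)/(1/12)) = 0.02630

D_KL(Q||P) = -0.09749 + 1.66096 + 0.17549 - 0.22687 + 0.02630 = 1.53839 ≈ 1.5384 bits

These are NOT equal (difference: 0.1608 bits). KL divergence is asymmetric: D_KL(P||Q) ≠ D_KL(Q||P) in general.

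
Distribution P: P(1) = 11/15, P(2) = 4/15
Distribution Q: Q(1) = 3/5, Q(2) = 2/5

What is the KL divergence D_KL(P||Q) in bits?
0.0563 bits

D_KL(P||Q) = Σ P(x) log₂(P(x)/Q(x))

Computing term by term:
  P(1)·log₂(P(1)/Q(1)) = (11/15)·log₂((11/15)/(3/5)) = 0.21230
  P(2)·log₂(P(2)/Q(2)) = (4/15)·log₂((4/15)/(2/5)) = -0.15599

D_KL(P||Q) = 0.21230 - 0.15599 = 0.05631 ≈ 0.0563 bits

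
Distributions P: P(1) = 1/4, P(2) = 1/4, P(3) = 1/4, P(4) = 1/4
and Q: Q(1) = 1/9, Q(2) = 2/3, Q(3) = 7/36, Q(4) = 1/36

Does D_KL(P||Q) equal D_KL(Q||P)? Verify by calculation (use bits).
D_KL(P||Q) = 0.8218 bits, D_KL(Q||P) = 0.6548 bits. No — D_KL(P||Q) ≠ D_KL(Q||P) for this pair.

D_KL(P||Q) = Σ P(x) log₂(P(x)/Q(x))

Computing term by term:
  P(1)·log₂(P(1)/Q(1)) = (1/4)·log₂((1/4)/(1/9)) = 0.29248
  P(2)·log₂(P(2)/Q(2)) = (1/4)·log₂((1/4)/(2/3)) = -0.35376
  P(3)·log₂(P(3)/Q(3)) = (1/4)·log₂((1/4)/(7/36)) = 0.09064
  P(4)·log₂(P(4)/Q(4)) = (1/4)·log₂((1/4)/(1/36)) = 0.79248

D_KL(P||Q) = 0.29248 - 0.35376 + 0.09064 + 0.79248 = 0.82184 ≈ 0.8218 bits

D_KL(Q||P) = Σ Q(x) log₂(Q(x)/P(x))

Computing term by term:
  Q(1)·log₂(Q(1)/P(1)) = (1/9)·log₂((1/9)/(1/4)) = -0.12999
  Q(2)·log₂(Q(2)/P(2)) = (2/3)·log₂((2/3)/(1/4)) = 0.94336
  Q(3)·log₂(Q(3)/P(3)) = (7/36)·log₂((7/36)/(1/4)) = -0.07050
  Q(4)·log₂(Q(4)/P(4)) = (1/36)·log₂((1/36)/(1/4)) = -0.08805

D_KL(Q||P) = -0.12999 + 0.94336 - 0.07050 - 0.08805 = 0.65482 ≈ 0.6548 bits

These are NOT equal (difference: 0.1670 bits). KL divergence is asymmetric: D_KL(P||Q) ≠ D_KL(Q||P) in general.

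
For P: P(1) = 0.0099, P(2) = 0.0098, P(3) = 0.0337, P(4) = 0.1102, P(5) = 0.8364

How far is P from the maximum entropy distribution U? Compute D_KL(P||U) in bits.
1.4596 bits

U(i) = 1/5 for all i

D_KL(P||U) = Σ P(x) log₂(P(x) / (1/5))
           = Σ P(x) log₂(P(x)) + log₂(5)
           = log₂(5) - H(P)

H(P) = -Σ P(x) log₂(P(x)):
  -P(1)·log₂(P(1)) = -(0.0099)·log₂(0.0099) = 0.06592
  -P(2)·log₂(P(2)) = -(0.0098)·log₂(0.0098) = 0.06540
  -P(3)·log₂(P(3)) = -(0.0337)·log₂(0.0337) = 0.16483
  -P(4)·log₂(P(4)) = -(0.1102)·log₂(0.1102) = 0.35063
  -P(5)·log₂(P(5)) = -(0.8364)·log₂(0.8364) = 0.21557
H(P) = 0.06592 + 0.06540 + 0.16483 + 0.35063 + 0.21557 = 0.86235 bits

log₂(5) = 2.32193 bits

D_KL(P||U) = 2.32193 - 0.86235 = 1.45958 ≈ 1.4596 bits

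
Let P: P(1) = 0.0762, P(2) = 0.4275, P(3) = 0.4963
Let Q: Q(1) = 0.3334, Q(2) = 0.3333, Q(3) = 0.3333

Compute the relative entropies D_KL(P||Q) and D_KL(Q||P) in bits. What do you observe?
D_KL(P||Q) = 0.2763 bits, D_KL(Q||P) = 0.3988 bits. The two directions give different values (D_KL(Q||P) exceeds D_KL(P||Q) by 0.1225 bits): KL divergence is asymmetric.

D_KL(P||Q) = Σ P(x) log₂(P(x)/Q(x))

Computing term by term:
  P(1)·log₂(P(1)/Q(1)) = 0.0762·log₂(0.0762/0.3334) = -0.16226
  P(2)·log₂(P(2)/Q(2)) = 0.4275·log₂(0.4275/0.3333) = 0.15352
  P(3)·log₂(P(3)/Q(3)) = 0.4963·log₂(0.4963/0.3333) = 0.28507

D_KL(P||Q) = -0.16226 + 0.15352 + 0.28507 = 0.27633 ≈ 0.2763 bits

D_KL(Q||P) = Σ Q(x) log₂(Q(x)/P(x))

Computing term by term:
  Q(1)·log₂(Q(1)/P(1)) = 0.3334·log₂(0.3334/0.0762) = 0.70994
  Q(2)·log₂(Q(2)/P(2)) = 0.3333·log₂(0.3333/0.4275) = -0.11969
  Q(3)·log₂(Q(3)/P(3)) = 0.3333·log₂(0.3333/0.4963) = -0.19144

D_KL(Q||P) = 0.70994 - 0.11969 - 0.19144 = 0.39881 ≈ 0.3988 bits

These are NOT equal (difference: 0.1225 bits). KL divergence is asymmetric: D_KL(P||Q) ≠ D_KL(Q||P) in general.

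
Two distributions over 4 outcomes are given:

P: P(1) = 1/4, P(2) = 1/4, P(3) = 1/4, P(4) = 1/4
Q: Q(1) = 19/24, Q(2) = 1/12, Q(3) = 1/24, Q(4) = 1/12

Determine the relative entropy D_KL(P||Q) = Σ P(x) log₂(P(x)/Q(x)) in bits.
1.0230 bits

D_KL(P||Q) = Σ P(x) log₂(P(x)/Q(x))

Computing term by term:
  P(1)·log₂(P(1)/Q(1)) = (1/4)·log₂((1/4)/(19/24)) = -0.41574
  P(2)·log₂(P(2)/Q(2)) = (1/4)·log₂((1/4)/(1/12)) = 0.39624
  P(3)·log₂(P(3)/Q(3)) = (1/4)·log₂((1/4)/(1/24)) = 0.64624
  P(4)·log₂(P(4)/Q(4)) = (1/4)·log₂((1/4)/(1/12)) = 0.39624

D_KL(P||Q) = -0.41574 + 0.39624 + 0.64624 + 0.39624 = 1.02298 ≈ 1.0230 bits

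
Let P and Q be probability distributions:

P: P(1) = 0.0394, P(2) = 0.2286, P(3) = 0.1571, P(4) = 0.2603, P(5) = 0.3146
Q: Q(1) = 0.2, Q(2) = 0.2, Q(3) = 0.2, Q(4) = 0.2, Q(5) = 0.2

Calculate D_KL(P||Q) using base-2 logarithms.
0.2016 bits

D_KL(P||Q) = Σ P(x) log₂(P(x)/Q(x))

Computing term by term:
  P(1)·log₂(P(1)/Q(1)) = 0.0394·log₂(0.0394/0.2) = -0.09234
  P(2)·log₂(P(2)/Q(2)) = 0.2286·log₂(0.2286/0.2) = 0.04408
  P(3)·log₂(P(3)/Q(3)) = 0.1571·log₂(0.1571/0.2) = -0.05472
  P(4)·log₂(P(4)/Q(4)) = 0.2603·log₂(0.2603/0.2) = 0.09896
  P(5)·log₂(P(5)/Q(5)) = 0.3146·log₂(0.3146/0.2) = 0.20560

D_KL(P||Q) = -0.09234 + 0.04408 - 0.05472 + 0.09896 + 0.20560 = 0.20158 ≈ 0.2016 bits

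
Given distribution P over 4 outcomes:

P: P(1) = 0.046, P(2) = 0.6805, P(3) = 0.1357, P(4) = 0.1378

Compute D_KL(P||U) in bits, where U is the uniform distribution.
0.6327 bits

U(i) = 1/4 for all i

D_KL(P||U) = Σ P(x) log₂(P(x) / (1/4))
           = Σ P(x) log₂(P(x)) + log₂(4)
           = log₂(4) - H(P)

H(P) = -Σ P(x) log₂(P(x)):
  -P(1)·log₂(P(1)) = -(0.046)·log₂(0.046) = 0.20434
  -P(2)·log₂(P(2)) = -(0.6805)·log₂(0.6805) = 0.37790
  -P(3)·log₂(P(3)) = -(0.1357)·log₂(0.1357) = 0.39102
  -P(4)·log₂(P(4)) = -(0.1378)·log₂(0.1378) = 0.39402
H(P) = 0.20434 + 0.37790 + 0.39102 + 0.39402 = 1.36728 bits

log₂(4) = 2.00000 bits

D_KL(P||U) = 2.00000 - 1.36728 = 0.63272 ≈ 0.6327 bits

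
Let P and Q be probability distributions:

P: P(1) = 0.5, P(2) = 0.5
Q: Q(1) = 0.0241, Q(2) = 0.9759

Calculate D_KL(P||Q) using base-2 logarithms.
1.7050 bits

D_KL(P||Q) = Σ P(x) log₂(P(x)/Q(x))

Computing term by term:
  P(1)·log₂(P(1)/Q(1)) = 0.5·log₂(0.5/0.0241) = 2.18741
  P(2)·log₂(P(2)/Q(2)) = 0.5·log₂(0.5/0.9759) = -0.48240

D_KL(P||Q) = 2.18741 - 0.48240 = 1.70501 ≈ 1.7050 bits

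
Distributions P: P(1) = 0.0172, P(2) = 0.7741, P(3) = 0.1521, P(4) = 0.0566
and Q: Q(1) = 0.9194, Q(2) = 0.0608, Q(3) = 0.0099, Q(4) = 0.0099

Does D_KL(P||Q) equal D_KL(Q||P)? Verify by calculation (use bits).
D_KL(P||Q) = 3.4844 bits, D_KL(Q||P) = 4.9905 bits. No — D_KL(P||Q) ≠ D_KL(Q||P) for this pair.

D_KL(P||Q) = Σ P(x) log₂(P(x)/Q(x))

Computing term by term:
  P(1)·log₂(P(1)/Q(1)) = 0.0172·log₂(0.0172/0.9194) = -0.09873
  P(2)·log₂(P(2)/Q(2)) = 0.7741·log₂(0.7741/0.0608) = 2.84124
  P(3)·log₂(P(3)/Q(3)) = 0.1521·log₂(0.1521/0.0099) = 0.59949
  P(4)·log₂(P(4)/Q(4)) = 0.0566·log₂(0.0566/0.0099) = 0.14237

D_KL(P||Q) = -0.09873 + 2.84124 + 0.59949 + 0.14237 = 3.48437 ≈ 3.4844 bits

D_KL(Q||P) = Σ Q(x) log₂(Q(x)/P(x))

Computing term by term:
  Q(1)·log₂(Q(1)/P(1)) = 0.9194·log₂(0.9194/0.0172) = 5.27755
  Q(2)·log₂(Q(2)/P(2)) = 0.0608·log₂(0.0608/0.7741) = -0.22316
  Q(3)·log₂(Q(3)/P(3)) = 0.0099·log₂(0.0099/0.1521) = -0.03902
  Q(4)·log₂(Q(4)/P(4)) = 0.0099·log₂(0.0099/0.0566) = -0.02490

D_KL(Q||P) = 5.27755 - 0.22316 - 0.03902 - 0.02490 = 4.99047 ≈ 4.9905 bits

These are NOT equal (difference: 1.5061 bits). KL divergence is asymmetric: D_KL(P||Q) ≠ D_KL(Q||P) in general.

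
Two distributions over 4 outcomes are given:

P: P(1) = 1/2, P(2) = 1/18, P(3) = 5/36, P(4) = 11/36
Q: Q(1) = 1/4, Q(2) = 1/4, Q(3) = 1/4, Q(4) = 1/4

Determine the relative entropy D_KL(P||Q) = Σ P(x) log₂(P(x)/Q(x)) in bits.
0.3501 bits

D_KL(P||Q) = Σ P(x) log₂(P(x)/Q(x))

Computing term by term:
  P(1)·log₂(P(1)/Q(1)) = (1/2)·log₂((1/2)/(1/4)) = 0.50000
  P(2)·log₂(P(2)/Q(2)) = (1/18)·log₂((1/18)/(1/4)) = -0.12055
  P(3)·log₂(P(3)/Q(3)) = (5/36)·log₂((5/36)/(1/4)) = -0.11778
  P(4)·log₂(P(4)/Q(4)) = (11/36)·log₂((11/36)/(1/4)) = 0.08846

D_KL(P||Q) = 0.50000 - 0.12055 - 0.11778 + 0.08846 = 0.35013 ≈ 0.3501 bits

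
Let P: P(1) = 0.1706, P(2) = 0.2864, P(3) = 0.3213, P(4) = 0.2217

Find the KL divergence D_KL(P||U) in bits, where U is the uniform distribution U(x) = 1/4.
0.0400 bits

U(i) = 1/4 for all i

D_KL(P||U) = Σ P(x) log₂(P(x) / (1/4))
           = Σ P(x) log₂(P(x)) + log₂(4)
           = log₂(4) - H(P)

H(P) = -Σ P(x) log₂(P(x)):
  -P(1)·log₂(P(1)) = -(0.1706)·log₂(0.1706) = 0.43525
  -P(2)·log₂(P(2)) = -(0.2864)·log₂(0.2864) = 0.51664
  -P(3)·log₂(P(3)) = -(0.3213)·log₂(0.3213) = 0.52629
  -P(4)·log₂(P(4)) = -(0.2217)·log₂(0.2217) = 0.48182
H(P) = 0.43525 + 0.51664 + 0.52629 + 0.48182 = 1.96000 bits

log₂(4) = 2.00000 bits

D_KL(P||U) = 2.00000 - 1.96000 = 0.04000 ≈ 0.0400 bits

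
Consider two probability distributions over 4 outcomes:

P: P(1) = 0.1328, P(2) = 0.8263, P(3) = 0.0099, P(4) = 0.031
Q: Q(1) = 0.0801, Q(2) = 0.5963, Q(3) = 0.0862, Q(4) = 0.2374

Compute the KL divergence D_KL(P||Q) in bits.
0.3638 bits

D_KL(P||Q) = Σ P(x) log₂(P(x)/Q(x))

Computing term by term:
  P(1)·log₂(P(1)/Q(1)) = 0.1328·log₂(0.1328/0.0801) = 0.09686
  P(2)·log₂(P(2)/Q(2)) = 0.8263·log₂(0.8263/0.5963) = 0.38888
  P(3)·log₂(P(3)/Q(3)) = 0.0099·log₂(0.0099/0.0862) = -0.03091
  P(4)·log₂(P(4)/Q(4)) = 0.031·log₂(0.031/0.2374) = -0.09105

D_KL(P||Q) = 0.09686 + 0.38888 - 0.03091 - 0.09105 = 0.36378 ≈ 0.3638 bits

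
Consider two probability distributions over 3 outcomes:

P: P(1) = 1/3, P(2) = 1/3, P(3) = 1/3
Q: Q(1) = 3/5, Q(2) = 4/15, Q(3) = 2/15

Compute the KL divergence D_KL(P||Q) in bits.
0.2653 bits

D_KL(P||Q) = Σ P(x) log₂(P(x)/Q(x))

Computing term by term:
  P(1)·log₂(P(1)/Q(1)) = (1/3)·log₂((1/3)/(3/5)) = -0.28267
  P(2)·log₂(P(2)/Q(2)) = (1/3)·log₂((1/3)/(4/15)) = 0.10731
  P(3)·log₂(P(3)/Q(3)) = (1/3)·log₂((1/3)/(2/15)) = 0.44064

D_KL(P||Q) = -0.28267 + 0.10731 + 0.44064 = 0.26528 ≈ 0.2653 bits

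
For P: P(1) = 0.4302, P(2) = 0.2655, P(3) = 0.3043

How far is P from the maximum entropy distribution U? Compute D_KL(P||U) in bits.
0.0312 bits

U(i) = 1/3 for all i

D_KL(P||U) = Σ P(x) log₂(P(x) / (1/3))
           = Σ P(x) log₂(P(x)) + log₂(3)
           = log₂(3) - H(P)

H(P) = -Σ P(x) log₂(P(x)):
  -P(1)·log₂(P(1)) = -(0.4302)·log₂(0.4302) = 0.52352
  -P(2)·log₂(P(2)) = -(0.2655)·log₂(0.2655) = 0.50796
  -P(3)·log₂(P(3)) = -(0.3043)·log₂(0.3043) = 0.52231
H(P) = 0.52352 + 0.50796 + 0.52231 = 1.55379 bits

log₂(3) = 1.58496 bits

D_KL(P||U) = 1.58496 - 1.55379 = 0.03117 ≈ 0.0312 bits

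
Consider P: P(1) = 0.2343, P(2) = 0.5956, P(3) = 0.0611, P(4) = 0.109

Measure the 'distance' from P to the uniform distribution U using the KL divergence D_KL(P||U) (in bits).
0.4693 bits

U(i) = 1/4 for all i

D_KL(P||U) = Σ P(x) log₂(P(x) / (1/4))
           = Σ P(x) log₂(P(x)) + log₂(4)
           = log₂(4) - H(P)

H(P) = -Σ P(x) log₂(P(x)):
  -P(1)·log₂(P(1)) = -(0.2343)·log₂(0.2343) = 0.49052
  -P(2)·log₂(P(2)) = -(0.5956)·log₂(0.5956) = 0.44526
  -P(3)·log₂(P(3)) = -(0.0611)·log₂(0.0611) = 0.24640
  -P(4)·log₂(P(4)) = -(0.109)·log₂(0.109) = 0.34854
H(P) = 0.49052 + 0.44526 + 0.24640 + 0.34854 = 1.53072 bits

log₂(4) = 2.00000 bits

D_KL(P||U) = 2.00000 - 1.53072 = 0.46928 ≈ 0.4693 bits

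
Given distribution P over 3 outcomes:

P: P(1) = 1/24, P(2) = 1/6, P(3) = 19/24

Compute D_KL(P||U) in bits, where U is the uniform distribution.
0.6963 bits

U(i) = 1/3 for all i

D_KL(P||U) = Σ P(x) log₂(P(x) / (1/3))
           = Σ P(x) log₂(P(x)) + log₂(3)
           = log₂(3) - H(P)

H(P) = -Σ P(x) log₂(P(x)):
  -P(1)·log₂(P(1)) = -(1/24)·log₂(1/24) = 0.19104
  -P(2)·log₂(P(2)) = -(1/6)·log₂(1/6) = 0.43083
  -P(3)·log₂(P(3)) = -(19/24)·log₂(19/24) = 0.26682
H(P) = 0.19104 + 0.43083 + 0.26682 = 0.88869 bits

log₂(3) = 1.58496 bits

D_KL(P||U) = 1.58496 - 0.88869 = 0.69627 ≈ 0.6963 bits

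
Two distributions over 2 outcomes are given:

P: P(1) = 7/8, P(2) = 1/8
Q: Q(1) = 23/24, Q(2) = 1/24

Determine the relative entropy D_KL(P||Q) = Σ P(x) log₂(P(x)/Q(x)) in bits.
0.0833 bits

D_KL(P||Q) = Σ P(x) log₂(P(x)/Q(x))

Computing term by term:
  P(1)·log₂(P(1)/Q(1)) = (7/8)·log₂((7/8)/(23/24)) = -0.11484
  P(2)·log₂(P(2)/Q(2)) = (1/8)·log₂((1/8)/(1/24)) = 0.19812

D_KL(P||Q) = -0.11484 + 0.19812 = 0.08328 ≈ 0.0833 bits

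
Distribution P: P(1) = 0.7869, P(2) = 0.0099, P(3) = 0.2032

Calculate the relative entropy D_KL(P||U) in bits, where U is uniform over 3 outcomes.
0.7798 bits

U(i) = 1/3 for all i

D_KL(P||U) = Σ P(x) log₂(P(x) / (1/3))
           = Σ P(x) log₂(P(x)) + log₂(3)
           = log₂(3) - H(P)

H(P) = -Σ P(x) log₂(P(x)):
  -P(1)·log₂(P(1)) = -(0.7869)·log₂(0.7869) = 0.27207
  -P(2)·log₂(P(2)) = -(0.0099)·log₂(0.0099) = 0.06592
  -P(3)·log₂(P(3)) = -(0.2032)·log₂(0.2032) = 0.46716
H(P) = 0.27207 + 0.06592 + 0.46716 = 0.80515 bits

log₂(3) = 1.58496 bits

D_KL(P||U) = 1.58496 - 0.80515 = 0.77981 ≈ 0.7798 bits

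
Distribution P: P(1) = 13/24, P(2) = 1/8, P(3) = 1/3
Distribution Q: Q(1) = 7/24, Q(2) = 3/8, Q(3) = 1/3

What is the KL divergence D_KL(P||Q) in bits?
0.2856 bits

D_KL(P||Q) = Σ P(x) log₂(P(x)/Q(x))

Computing term by term:
  P(1)·log₂(P(1)/Q(1)) = (13/24)·log₂((13/24)/(7/24)) = 0.48375
  P(2)·log₂(P(2)/Q(2)) = (1/8)·log₂((1/8)/(3/8)) = -0.19812
  P(3)·log₂(P(3)/Q(3)) = (1/3)·log₂((1/3)/(1/3)) = 0.00000

D_KL(P||Q) = 0.48375 - 0.19812 + 0.00000 = 0.28563 ≈ 0.2856 bits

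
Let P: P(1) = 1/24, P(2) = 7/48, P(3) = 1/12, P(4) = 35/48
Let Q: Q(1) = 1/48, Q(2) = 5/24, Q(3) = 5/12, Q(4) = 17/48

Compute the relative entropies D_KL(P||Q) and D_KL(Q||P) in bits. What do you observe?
D_KL(P||Q) = 0.5328 bits, D_KL(Q||P) = 0.6849 bits. The two directions give different values (D_KL(Q||P) exceeds D_KL(P||Q) by 0.1521 bits): KL divergence is asymmetric.

D_KL(P||Q) = Σ P(x) log₂(P(x)/Q(x))

Computing term by term:
  P(1)·log₂(P(1)/Q(1)) = (1/24)·log₂((1/24)/(1/48)) = 0.04167
  P(2)·log₂(P(2)/Q(2)) = (7/48)·log₂((7/48)/(5/24)) = -0.07504
  P(3)·log₂(P(3)/Q(3)) = (1/12)·log₂((1/12)/(5/12)) = -0.19349
  P(4)·log₂(P(4)/Q(4)) = (35/48)·log₂((35/48)/(17/48)) = 0.75966

D_KL(P||Q) = 0.04167 - 0.07504 - 0.19349 + 0.75966 = 0.53280 ≈ 0.5328 bits

D_KL(Q||P) = Σ Q(x) log₂(Q(x)/P(x))

Computing term by term:
  Q(1)·log₂(Q(1)/P(1)) = (1/48)·log₂((1/48)/(1/24)) = -0.02083
  Q(2)·log₂(Q(2)/P(2)) = (5/24)·log₂((5/24)/(7/48)) = 0.10720
  Q(3)·log₂(Q(3)/P(3)) = (5/12)·log₂((5/12)/(1/12)) = 0.96747
  Q(4)·log₂(Q(4)/P(4)) = (17/48)·log₂((17/48)/(35/48)) = -0.36898

D_KL(Q||P) = -0.02083 + 0.10720 + 0.96747 - 0.36898 = 0.68486 ≈ 0.6849 bits

These are NOT equal (difference: 0.1521 bits). KL divergence is asymmetric: D_KL(P||Q) ≠ D_KL(Q||P) in general.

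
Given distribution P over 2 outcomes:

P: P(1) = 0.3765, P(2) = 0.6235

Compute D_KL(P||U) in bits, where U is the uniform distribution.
0.0445 bits

U(i) = 1/2 for all i

D_KL(P||U) = Σ P(x) log₂(P(x) / (1/2))
           = Σ P(x) log₂(P(x)) + log₂(2)
           = log₂(2) - H(P)

H(P) = -Σ P(x) log₂(P(x)):
  -P(1)·log₂(P(1)) = -(0.3765)·log₂(0.3765) = 0.53059
  -P(2)·log₂(P(2)) = -(0.6235)·log₂(0.6235) = 0.42494
H(P) = 0.53059 + 0.42494 = 0.95553 bits

log₂(2) = 1.00000 bits

D_KL(P||U) = 1.00000 - 0.95553 = 0.04447 ≈ 0.0445 bits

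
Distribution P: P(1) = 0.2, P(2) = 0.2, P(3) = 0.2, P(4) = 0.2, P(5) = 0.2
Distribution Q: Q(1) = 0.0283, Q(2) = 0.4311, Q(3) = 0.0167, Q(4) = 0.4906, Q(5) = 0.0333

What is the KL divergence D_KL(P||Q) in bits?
1.3174 bits

D_KL(P||Q) = Σ P(x) log₂(P(x)/Q(x))

Computing term by term:
  P(1)·log₂(P(1)/Q(1)) = 0.2·log₂(0.2/0.0283) = 0.56423
  P(2)·log₂(P(2)/Q(2)) = 0.2·log₂(0.2/0.4311) = -0.22160
  P(3)·log₂(P(3)/Q(3)) = 0.2·log₂(0.2/0.0167) = 0.71642
  P(4)·log₂(P(4)/Q(4)) = 0.2·log₂(0.2/0.4906) = -0.25891
  P(5)·log₂(P(5)/Q(5)) = 0.2·log₂(0.2/0.0333) = 0.51728

D_KL(P||Q) = 0.56423 - 0.22160 + 0.71642 - 0.25891 + 0.51728 = 1.31742 ≈ 1.3174 bits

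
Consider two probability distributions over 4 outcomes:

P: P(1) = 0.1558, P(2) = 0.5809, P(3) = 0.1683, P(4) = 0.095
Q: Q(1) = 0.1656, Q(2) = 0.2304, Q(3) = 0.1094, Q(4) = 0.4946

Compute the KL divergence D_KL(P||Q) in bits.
0.6398 bits

D_KL(P||Q) = Σ P(x) log₂(P(x)/Q(x))

Computing term by term:
  P(1)·log₂(P(1)/Q(1)) = 0.1558·log₂(0.1558/0.1656) = -0.01371
  P(2)·log₂(P(2)/Q(2)) = 0.5809·log₂(0.5809/0.2304) = 0.77501
  P(3)·log₂(P(3)/Q(3)) = 0.1683·log₂(0.1683/0.1094) = 0.10459
  P(4)·log₂(P(4)/Q(4)) = 0.095·log₂(0.095/0.4946) = -0.22612

D_KL(P||Q) = -0.01371 + 0.77501 + 0.10459 - 0.22612 = 0.63977 ≈ 0.6398 bits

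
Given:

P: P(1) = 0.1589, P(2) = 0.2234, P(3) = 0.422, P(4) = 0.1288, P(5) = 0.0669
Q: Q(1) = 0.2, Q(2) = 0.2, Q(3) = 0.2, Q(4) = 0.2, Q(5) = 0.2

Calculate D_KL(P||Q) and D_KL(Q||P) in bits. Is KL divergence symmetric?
D_KL(P||Q) = 0.2501 bits, D_KL(Q||P) = 0.2620 bits. No, KL divergence is not symmetric.

D_KL(P||Q) = Σ P(x) log₂(P(x)/Q(x))

Computing term by term:
  P(1)·log₂(P(1)/Q(1)) = 0.1589·log₂(0.1589/0.2) = -0.05274
  P(2)·log₂(P(2)/Q(2)) = 0.2234·log₂(0.2234/0.2) = 0.03566
  P(3)·log₂(P(3)/Q(3)) = 0.422·log₂(0.422/0.2) = 0.45460
  P(4)·log₂(P(4)/Q(4)) = 0.1288·log₂(0.1288/0.2) = -0.08177
  P(5)·log₂(P(5)/Q(5)) = 0.0669·log₂(0.0669/0.2) = -0.10570

D_KL(P||Q) = -0.05274 + 0.03566 + 0.45460 - 0.08177 - 0.10570 = 0.25005 ≈ 0.2501 bits

D_KL(Q||P) = Σ Q(x) log₂(Q(x)/P(x))

Computing term by term:
  Q(1)·log₂(Q(1)/P(1)) = 0.2·log₂(0.2/0.1589) = 0.06638
  Q(2)·log₂(Q(2)/P(2)) = 0.2·log₂(0.2/0.2234) = -0.03193
  Q(3)·log₂(Q(3)/P(3)) = 0.2·log₂(0.2/0.422) = -0.21545
  Q(4)·log₂(Q(4)/P(4)) = 0.2·log₂(0.2/0.1288) = 0.12697
  Q(5)·log₂(Q(5)/P(5)) = 0.2·log₂(0.2/0.0669) = 0.31598

D_KL(Q||P) = 0.06638 - 0.03193 - 0.21545 + 0.12697 + 0.31598 = 0.26195 ≈ 0.2620 bits

These are NOT equal (difference: 0.0119 bits). KL divergence is asymmetric: D_KL(P||Q) ≠ D_KL(Q||P) in general.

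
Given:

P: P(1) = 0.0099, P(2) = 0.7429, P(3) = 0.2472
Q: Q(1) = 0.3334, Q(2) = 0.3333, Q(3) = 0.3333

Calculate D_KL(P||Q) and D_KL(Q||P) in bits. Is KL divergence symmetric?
D_KL(P||Q) = 0.7022 bits, D_KL(Q||P) = 1.4499 bits. No, KL divergence is not symmetric.

D_KL(P||Q) = Σ P(x) log₂(P(x)/Q(x))

Computing term by term:
  P(1)·log₂(P(1)/Q(1)) = 0.0099·log₂(0.0099/0.3334) = -0.05023
  P(2)·log₂(P(2)/Q(2)) = 0.7429·log₂(0.7429/0.3333) = 0.85905
  P(3)·log₂(P(3)/Q(3)) = 0.2472·log₂(0.2472/0.3333) = -0.10658

D_KL(P||Q) = -0.05023 + 0.85905 - 0.10658 = 0.70224 ≈ 0.7022 bits

D_KL(Q||P) = Σ Q(x) log₂(Q(x)/P(x))

Computing term by term:
  Q(1)·log₂(Q(1)/P(1)) = 0.3334·log₂(0.3334/0.0099) = 1.69157
  Q(2)·log₂(Q(2)/P(2)) = 0.3333·log₂(0.3333/0.7429) = -0.38541
  Q(3)·log₂(Q(3)/P(3)) = 0.3333·log₂(0.3333/0.2472) = 0.14370

D_KL(Q||P) = 1.69157 - 0.38541 + 0.14370 = 1.44986 ≈ 1.4499 bits

These are NOT equal (difference: 0.7477 bits). KL divergence is asymmetric: D_KL(P||Q) ≠ D_KL(Q||P) in general.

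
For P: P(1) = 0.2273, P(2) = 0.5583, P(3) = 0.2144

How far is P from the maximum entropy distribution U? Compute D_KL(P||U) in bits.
0.1534 bits

U(i) = 1/3 for all i

D_KL(P||U) = Σ P(x) log₂(P(x) / (1/3))
           = Σ P(x) log₂(P(x)) + log₂(3)
           = log₂(3) - H(P)

H(P) = -Σ P(x) log₂(P(x)):
  -P(1)·log₂(P(1)) = -(0.2273)·log₂(0.2273) = 0.48582
  -P(2)·log₂(P(2)) = -(0.5583)·log₂(0.5583) = 0.46947
  -P(3)·log₂(P(3)) = -(0.2144)·log₂(0.2144) = 0.47632
H(P) = 0.48582 + 0.46947 + 0.47632 = 1.43161 bits

log₂(3) = 1.58496 bits

D_KL(P||U) = 1.58496 - 1.43161 = 0.15335 ≈ 0.1534 bits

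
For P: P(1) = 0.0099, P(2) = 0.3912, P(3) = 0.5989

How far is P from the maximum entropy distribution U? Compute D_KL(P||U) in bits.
0.5464 bits

U(i) = 1/3 for all i

D_KL(P||U) = Σ P(x) log₂(P(x) / (1/3))
           = Σ P(x) log₂(P(x)) + log₂(3)
           = log₂(3) - H(P)

H(P) = -Σ P(x) log₂(P(x)):
  -P(1)·log₂(P(1)) = -(0.0099)·log₂(0.0099) = 0.06592
  -P(2)·log₂(P(2)) = -(0.3912)·log₂(0.3912) = 0.52969
  -P(3)·log₂(P(3)) = -(0.5989)·log₂(0.5989) = 0.44295
H(P) = 0.06592 + 0.52969 + 0.44295 = 1.03856 bits

log₂(3) = 1.58496 bits

D_KL(P||U) = 1.58496 - 1.03856 = 0.54640 ≈ 0.5464 bits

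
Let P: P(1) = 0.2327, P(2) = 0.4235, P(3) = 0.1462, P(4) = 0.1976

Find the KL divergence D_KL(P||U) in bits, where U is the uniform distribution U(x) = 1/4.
0.1178 bits

U(i) = 1/4 for all i

D_KL(P||U) = Σ P(x) log₂(P(x) / (1/4))
           = Σ P(x) log₂(P(x)) + log₂(4)
           = log₂(4) - H(P)

H(P) = -Σ P(x) log₂(P(x)):
  -P(1)·log₂(P(1)) = -(0.2327)·log₂(0.2327) = 0.48947
  -P(2)·log₂(P(2)) = -(0.4235)·log₂(0.4235) = 0.52496
  -P(3)·log₂(P(3)) = -(0.1462)·log₂(0.1462) = 0.40556
  -P(4)·log₂(P(4)) = -(0.1976)·log₂(0.1976) = 0.46225
H(P) = 0.48947 + 0.52496 + 0.40556 + 0.46225 = 1.88224 bits

log₂(4) = 2.00000 bits

D_KL(P||U) = 2.00000 - 1.88224 = 0.11776 ≈ 0.1178 bits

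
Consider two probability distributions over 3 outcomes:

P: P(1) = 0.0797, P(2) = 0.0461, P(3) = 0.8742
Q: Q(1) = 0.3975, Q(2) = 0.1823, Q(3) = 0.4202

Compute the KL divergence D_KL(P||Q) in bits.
0.6477 bits

D_KL(P||Q) = Σ P(x) log₂(P(x)/Q(x))

Computing term by term:
  P(1)·log₂(P(1)/Q(1)) = 0.0797·log₂(0.0797/0.3975) = -0.18477
  P(2)·log₂(P(2)/Q(2)) = 0.0461·log₂(0.0461/0.1823) = -0.09144
  P(3)·log₂(P(3)/Q(3)) = 0.8742·log₂(0.8742/0.4202) = 0.92393

D_KL(P||Q) = -0.18477 - 0.09144 + 0.92393 = 0.64772 ≈ 0.6477 bits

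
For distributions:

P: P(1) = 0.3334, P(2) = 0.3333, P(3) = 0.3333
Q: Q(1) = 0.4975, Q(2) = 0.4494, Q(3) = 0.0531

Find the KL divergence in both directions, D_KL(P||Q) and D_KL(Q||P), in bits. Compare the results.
D_KL(P||Q) = 0.5470 bits, D_KL(Q||P) = 0.3403 bits. D_KL(P||Q) is larger than D_KL(Q||P) by 0.2067 bits; the two directions differ.

D_KL(P||Q) = Σ P(x) log₂(P(x)/Q(x))

Computing term by term:
  P(1)·log₂(P(1)/Q(1)) = 0.3334·log₂(0.3334/0.4975) = -0.19252
  P(2)·log₂(P(2)/Q(2)) = 0.3333·log₂(0.3333/0.4494) = -0.14371
  P(3)·log₂(P(3)/Q(3)) = 0.3333·log₂(0.3333/0.0531) = 0.88326

D_KL(P||Q) = -0.19252 - 0.14371 + 0.88326 = 0.54703 ≈ 0.5470 bits

D_KL(Q||P) = Σ Q(x) log₂(Q(x)/P(x))

Computing term by term:
  Q(1)·log₂(Q(1)/P(1)) = 0.4975·log₂(0.4975/0.3334) = 0.28728
  Q(2)·log₂(Q(2)/P(2)) = 0.4494·log₂(0.4494/0.3333) = 0.19377
  Q(3)·log₂(Q(3)/P(3)) = 0.0531·log₂(0.0531/0.3333) = -0.14072

D_KL(Q||P) = 0.28728 + 0.19377 - 0.14072 = 0.34033 ≈ 0.3403 bits

These are NOT equal (difference: 0.2067 bits). KL divergence is asymmetric: D_KL(P||Q) ≠ D_KL(Q||P) in general.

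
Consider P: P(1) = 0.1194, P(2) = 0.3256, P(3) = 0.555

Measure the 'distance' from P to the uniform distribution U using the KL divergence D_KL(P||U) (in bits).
0.2203 bits

U(i) = 1/3 for all i

D_KL(P||U) = Σ P(x) log₂(P(x) / (1/3))
           = Σ P(x) log₂(P(x)) + log₂(3)
           = log₂(3) - H(P)

H(P) = -Σ P(x) log₂(P(x)):
  -P(1)·log₂(P(1)) = -(0.1194)·log₂(0.1194) = 0.36610
  -P(2)·log₂(P(2)) = -(0.3256)·log₂(0.3256) = 0.52709
  -P(3)·log₂(P(3)) = -(0.555)·log₂(0.555) = 0.47144
H(P) = 0.36610 + 0.52709 + 0.47144 = 1.36463 bits

log₂(3) = 1.58496 bits

D_KL(P||U) = 1.58496 - 1.36463 = 0.22033 ≈ 0.2203 bits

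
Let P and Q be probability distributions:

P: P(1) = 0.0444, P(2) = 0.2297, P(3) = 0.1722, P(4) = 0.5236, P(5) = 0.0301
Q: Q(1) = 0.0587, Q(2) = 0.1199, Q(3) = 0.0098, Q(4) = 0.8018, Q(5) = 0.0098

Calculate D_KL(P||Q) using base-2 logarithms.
0.6365 bits

D_KL(P||Q) = Σ P(x) log₂(P(x)/Q(x))

Computing term by term:
  P(1)·log₂(P(1)/Q(1)) = 0.0444·log₂(0.0444/0.0587) = -0.01788
  P(2)·log₂(P(2)/Q(2)) = 0.2297·log₂(0.2297/0.1199) = 0.21544
  P(3)·log₂(P(3)/Q(3)) = 0.1722·log₂(0.1722/0.0098) = 0.71207
  P(4)·log₂(P(4)/Q(4)) = 0.5236·log₂(0.5236/0.8018) = -0.32190
  P(5)·log₂(P(5)/Q(5)) = 0.0301·log₂(0.0301/0.0098) = 0.04873

D_KL(P||Q) = -0.01788 + 0.21544 + 0.71207 - 0.32190 + 0.04873 = 0.63646 ≈ 0.6365 bits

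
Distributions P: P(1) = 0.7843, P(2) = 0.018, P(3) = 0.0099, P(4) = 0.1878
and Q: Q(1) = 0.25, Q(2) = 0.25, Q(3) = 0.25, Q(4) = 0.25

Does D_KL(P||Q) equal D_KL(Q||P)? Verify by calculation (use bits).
D_KL(P||Q) = 1.1017 bits, D_KL(Q||P) = 1.8044 bits. No — D_KL(P||Q) ≠ D_KL(Q||P) for this pair.

D_KL(P||Q) = Σ P(x) log₂(P(x)/Q(x))

Computing term by term:
  P(1)·log₂(P(1)/Q(1)) = 0.7843·log₂(0.7843/0.25) = 1.29369
  P(2)·log₂(P(2)/Q(2)) = 0.018·log₂(0.018/0.25) = -0.06833
  P(3)·log₂(P(3)/Q(3)) = 0.0099·log₂(0.0099/0.25) = -0.04612
  P(4)·log₂(P(4)/Q(4)) = 0.1878·log₂(0.1878/0.25) = -0.07751

D_KL(P||Q) = 1.29369 - 0.06833 - 0.04612 - 0.07751 = 1.10173 ≈ 1.1017 bits

D_KL(Q||P) = Σ Q(x) log₂(Q(x)/P(x))

Computing term by term:
  Q(1)·log₂(Q(1)/P(1)) = 0.25·log₂(0.25/0.7843) = -0.41237
  Q(2)·log₂(Q(2)/P(2)) = 0.25·log₂(0.25/0.018) = 0.94896
  Q(3)·log₂(Q(3)/P(3)) = 0.25·log₂(0.25/0.0099) = 1.16459
  Q(4)·log₂(Q(4)/P(4)) = 0.25·log₂(0.25/0.1878) = 0.10318

D_KL(Q||P) = -0.41237 + 0.94896 + 1.16459 + 0.10318 = 1.80436 ≈ 1.8044 bits

These are NOT equal (difference: 0.7027 bits). KL divergence is asymmetric: D_KL(P||Q) ≠ D_KL(Q||P) in general.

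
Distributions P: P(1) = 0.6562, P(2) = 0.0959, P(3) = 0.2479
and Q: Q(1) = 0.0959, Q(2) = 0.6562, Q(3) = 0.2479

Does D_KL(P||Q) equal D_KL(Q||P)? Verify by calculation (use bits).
D_KL(P||Q) = 1.5546 bits, D_KL(Q||P) = 1.5546 bits. Yes — for this pair D_KL(P||Q) = D_KL(Q||P).

D_KL(P||Q) = Σ P(x) log₂(P(x)/Q(x))

Computing term by term:
  P(1)·log₂(P(1)/Q(1)) = 0.6562·log₂(0.6562/0.0959) = 1.82065
  P(2)·log₂(P(2)/Q(2)) = 0.0959·log₂(0.0959/0.6562) = -0.26608
  P(3)·log₂(P(3)/Q(3)) = 0.2479·log₂(0.2479/0.2479) = 0.00000

D_KL(P||Q) = 1.82065 - 0.26608 + 0.00000 = 1.55457 ≈ 1.5546 bits

D_KL(Q||P) = Σ Q(x) log₂(Q(x)/P(x))

Computing term by term:
  Q(1)·log₂(Q(1)/P(1)) = 0.0959·log₂(0.0959/0.6562) = -0.26608
  Q(2)·log₂(Q(2)/P(2)) = 0.6562·log₂(0.6562/0.0959) = 1.82065
  Q(3)·log₂(Q(3)/P(3)) = 0.2479·log₂(0.2479/0.2479) = 0.00000

D_KL(Q||P) = -0.26608 + 1.82065 + 0.00000 = 1.55457 ≈ 1.5546 bits

These ARE equal here. Q is P with outcomes relabeled (Q(1) = P(2), Q(2) = P(1)) by a relabeling that is its own inverse, so the two sums contain exactly the same terms in a different order. This is a special case — KL divergence is not symmetric in general: D_KL(P||Q) ≠ D_KL(Q||P) for most P, Q.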